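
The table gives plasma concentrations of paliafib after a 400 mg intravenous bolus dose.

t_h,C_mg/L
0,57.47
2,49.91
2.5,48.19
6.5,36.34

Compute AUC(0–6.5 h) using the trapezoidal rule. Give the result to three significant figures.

Trapezoidal AUC_0→6.5:
  [0→2]: (57.47+49.91)/2 × 2 = 107.38
  [2→2.5]: (49.91+48.19)/2 × 0.5 = 24.525
  [2.5→6.5]: (48.19+36.34)/2 × 4 = 169.06
  Sum = 300.965 mg/L·h

AUC = 301 mg/L·h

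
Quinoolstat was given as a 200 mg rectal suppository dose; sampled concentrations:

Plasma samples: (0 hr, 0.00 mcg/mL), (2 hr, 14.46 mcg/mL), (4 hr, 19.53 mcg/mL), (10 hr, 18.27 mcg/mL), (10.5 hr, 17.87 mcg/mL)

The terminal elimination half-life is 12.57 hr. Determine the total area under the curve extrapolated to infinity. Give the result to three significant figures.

AUC = 495 mcg/mL·hr

Trapezoidal AUC_0→10.5:
  [0→2]: (0.00+14.46)/2 × 2 = 14.46
  [2→4]: (14.46+19.53)/2 × 2 = 33.99
  [4→10]: (19.53+18.27)/2 × 6 = 113.4
  [10→10.5]: (18.27+17.87)/2 × 0.5 = 9.035
  Sum = 170.885 mcg/mL·hr
k_e = ln2 / t½ = 0.693147 / 12.57 = 0.0551 hr^-1
Extrapolated tail: C_last / k_e = 17.87 / 0.0551 = 324.319
AUC_0→∞ = 170.885 + 324.319 = 495.204 mcg/mL·hr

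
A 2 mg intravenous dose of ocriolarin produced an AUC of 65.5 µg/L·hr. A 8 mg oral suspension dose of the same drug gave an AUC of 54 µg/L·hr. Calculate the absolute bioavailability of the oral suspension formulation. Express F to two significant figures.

F = (AUC_ev / D_ev) / (AUC_iv / D_iv)
  = (54/8) / (65.5/2)
  = 6.75 / 32.75 = 0.2061

F = 0.21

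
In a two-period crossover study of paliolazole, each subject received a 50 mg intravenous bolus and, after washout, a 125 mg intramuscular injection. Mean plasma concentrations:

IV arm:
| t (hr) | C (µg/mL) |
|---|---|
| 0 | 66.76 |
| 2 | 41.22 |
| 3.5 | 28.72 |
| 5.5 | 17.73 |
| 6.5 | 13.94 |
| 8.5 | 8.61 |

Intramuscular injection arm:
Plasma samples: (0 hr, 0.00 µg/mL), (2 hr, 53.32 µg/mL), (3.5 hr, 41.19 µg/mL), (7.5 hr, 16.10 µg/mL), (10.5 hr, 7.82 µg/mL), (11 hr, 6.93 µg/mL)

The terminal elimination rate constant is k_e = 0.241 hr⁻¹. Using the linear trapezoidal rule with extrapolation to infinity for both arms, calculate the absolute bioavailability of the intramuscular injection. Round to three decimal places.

Trapezoidal AUC_0→8.5 (IV):
  [0→2]: (66.76+41.22)/2 × 2 = 107.98
  [2→3.5]: (41.22+28.72)/2 × 1.5 = 52.455
  [3.5→5.5]: (28.72+17.73)/2 × 2 = 46.45
  [5.5→6.5]: (17.73+13.94)/2 × 1 = 15.835
  [6.5→8.5]: (13.94+8.61)/2 × 2 = 22.55
  Sum = 245.27 µg/mL·hr
IV tail: 8.61/0.241 = 35.726; AUC_iv,0→∞ = 245.27 + 35.726 = 280.996 µg/mL·hr
Trapezoidal AUC_0→11 (intramuscular injection):
  [0→2]: (0.00+53.32)/2 × 2 = 53.32
  [2→3.5]: (53.32+41.19)/2 × 1.5 = 70.8825
  [3.5→7.5]: (41.19+16.10)/2 × 4 = 114.58
  [7.5→10.5]: (16.10+7.82)/2 × 3 = 35.88
  [10.5→11]: (7.82+6.93)/2 × 0.5 = 3.6875
  Sum = 278.35 µg/mL·hr
intramuscular injection tail: 6.93/0.241 = 28.755; AUC_ev,0→∞ = 278.35 + 28.755 = 307.105 µg/mL·hr
F = (AUC_ev/D_ev)/(AUC_iv/D_iv) = (307.105/125)/(280.996/50) = 2.45684/5.61992 = 0.4372

F = 0.437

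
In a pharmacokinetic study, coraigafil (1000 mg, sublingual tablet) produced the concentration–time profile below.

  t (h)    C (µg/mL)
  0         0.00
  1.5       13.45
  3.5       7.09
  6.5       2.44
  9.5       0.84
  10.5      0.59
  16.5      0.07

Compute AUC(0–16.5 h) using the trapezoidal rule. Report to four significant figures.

Trapezoidal AUC_0→16.5:
  [0→1.5]: (0.00+13.45)/2 × 1.5 = 10.0875
  [1.5→3.5]: (13.45+7.09)/2 × 2 = 20.54
  [3.5→6.5]: (7.09+2.44)/2 × 3 = 14.295
  [6.5→9.5]: (2.44+0.84)/2 × 3 = 4.92
  [9.5→10.5]: (0.84+0.59)/2 × 1 = 0.715
  [10.5→16.5]: (0.59+0.07)/2 × 6 = 1.98
  Sum = 52.5375 µg/mL·h

AUC = 52.54 µg/mL·h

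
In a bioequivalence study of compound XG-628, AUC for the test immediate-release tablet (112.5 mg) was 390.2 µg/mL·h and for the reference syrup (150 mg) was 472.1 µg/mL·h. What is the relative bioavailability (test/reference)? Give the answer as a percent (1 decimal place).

F_rel = (AUC_test/D_test) / (AUC_ref/D_ref)
      = (390.2/112.5) / (472.1/150)
      = 3.46844 / 3.14733 = 1.1020 = 110.20%

F_rel = 110.2%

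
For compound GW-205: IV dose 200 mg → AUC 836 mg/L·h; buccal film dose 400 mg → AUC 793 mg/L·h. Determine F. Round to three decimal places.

F = (AUC_ev / D_ev) / (AUC_iv / D_iv)
  = (793/400) / (836/200)
  = 1.9825 / 4.18 = 0.4743

F = 0.474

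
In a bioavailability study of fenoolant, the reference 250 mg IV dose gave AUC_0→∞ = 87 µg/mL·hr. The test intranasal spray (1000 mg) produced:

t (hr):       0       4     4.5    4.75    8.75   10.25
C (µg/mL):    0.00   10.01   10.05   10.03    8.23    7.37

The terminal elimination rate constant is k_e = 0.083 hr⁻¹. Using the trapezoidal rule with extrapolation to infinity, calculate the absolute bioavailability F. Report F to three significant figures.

F = 0.473

Trapezoidal AUC_0→10.25 (intranasal spray):
  [0→4]: (0.00+10.01)/2 × 4 = 20.02
  [4→4.5]: (10.01+10.05)/2 × 0.5 = 5.015
  [4.5→4.75]: (10.05+10.03)/2 × 0.25 = 2.51
  [4.75→8.75]: (10.03+8.23)/2 × 4 = 36.52
  [8.75→10.25]: (8.23+7.37)/2 × 1.5 = 11.7
  Sum = 75.765 µg/mL·hr
Tail: C_last/k_e = 7.37/0.083 = 88.795
AUC_0→∞ (intranasal spray) = 75.765 + 88.795 = 164.56 µg/mL·hr
F = (AUC_ev/D_ev)/(AUC_iv/D_iv) = (164.56/1000)/(87/250) = 0.16456/0.348 = 0.4729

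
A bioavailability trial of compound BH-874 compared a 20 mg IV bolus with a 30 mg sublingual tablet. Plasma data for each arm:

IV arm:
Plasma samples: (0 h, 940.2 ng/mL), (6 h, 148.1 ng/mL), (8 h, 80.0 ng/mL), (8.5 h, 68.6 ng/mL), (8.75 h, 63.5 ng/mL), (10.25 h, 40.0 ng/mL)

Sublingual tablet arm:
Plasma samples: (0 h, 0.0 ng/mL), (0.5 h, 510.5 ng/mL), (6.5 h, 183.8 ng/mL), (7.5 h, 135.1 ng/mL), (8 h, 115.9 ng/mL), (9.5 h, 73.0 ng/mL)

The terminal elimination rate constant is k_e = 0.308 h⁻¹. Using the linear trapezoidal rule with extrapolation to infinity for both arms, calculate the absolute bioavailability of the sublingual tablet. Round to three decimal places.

Trapezoidal AUC_0→10.25 (IV):
  [0→6]: (940.2+148.1)/2 × 6 = 3264.9
  [6→8]: (148.1+80.0)/2 × 2 = 228.1
  [8→8.5]: (80.0+68.6)/2 × 0.5 = 37.15
  [8.5→8.75]: (68.6+63.5)/2 × 0.25 = 16.5125
  [8.75→10.25]: (63.5+40.0)/2 × 1.5 = 77.625
  Sum = 3624.2875 ng/mL·h
IV tail: 40.0/0.308 = 129.870; AUC_iv,0→∞ = 3624.2875 + 129.870 = 3754.1575 ng/mL·h
Trapezoidal AUC_0→9.5 (sublingual tablet):
  [0→0.5]: (0.0+510.5)/2 × 0.5 = 127.625
  [0.5→6.5]: (510.5+183.8)/2 × 6 = 2082.9
  [6.5→7.5]: (183.8+135.1)/2 × 1 = 159.45
  [7.5→8]: (135.1+115.9)/2 × 0.5 = 62.75
  [8→9.5]: (115.9+73.0)/2 × 1.5 = 141.675
  Sum = 2574.4 ng/mL·h
sublingual tablet tail: 73.0/0.308 = 237.013; AUC_ev,0→∞ = 2574.4 + 237.013 = 2811.413 ng/mL·h
F = (AUC_ev/D_ev)/(AUC_iv/D_iv) = (2811.413/30)/(3754.1575/20) = 93.7138/187.708 = 0.4993

F = 0.499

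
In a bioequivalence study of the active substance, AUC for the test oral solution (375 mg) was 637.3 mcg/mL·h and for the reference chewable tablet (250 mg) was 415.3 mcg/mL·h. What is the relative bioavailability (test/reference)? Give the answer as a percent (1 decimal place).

F_rel = (AUC_test/D_test) / (AUC_ref/D_ref)
      = (637.3/375) / (415.3/250)
      = 1.69947 / 1.6612 = 1.0230 = 102.30%

F_rel = 102.3%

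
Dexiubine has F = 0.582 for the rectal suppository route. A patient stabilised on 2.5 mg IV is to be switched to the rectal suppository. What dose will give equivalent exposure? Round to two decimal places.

For equal systemic exposure: F × D_ev = D_iv
D_ev = D_iv / F = 2.5 / 0.582 = 4.29553 mg

D_rectal = 4.30 mg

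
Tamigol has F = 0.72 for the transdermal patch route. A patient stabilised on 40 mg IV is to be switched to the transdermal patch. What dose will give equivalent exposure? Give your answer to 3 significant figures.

For equal systemic exposure: F × D_ev = D_iv
D_ev = D_iv / F = 40 / 0.72 = 55.5556 mg

D_transdermal = 55.6 mg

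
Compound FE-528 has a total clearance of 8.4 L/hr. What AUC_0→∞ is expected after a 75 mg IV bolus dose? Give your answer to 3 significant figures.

AUC = 8.93 mg/L·hr

AUC_0→∞ = Dose_iv / CL
        = 75 / 8.4 = 8.92857 mg/L·hr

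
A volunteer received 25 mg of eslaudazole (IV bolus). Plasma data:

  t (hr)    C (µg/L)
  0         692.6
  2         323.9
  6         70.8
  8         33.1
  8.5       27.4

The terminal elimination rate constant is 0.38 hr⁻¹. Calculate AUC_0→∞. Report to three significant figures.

AUC = 2000 µg/L·hr

Trapezoidal AUC_0→8.5:
  [0→2]: (692.6+323.9)/2 × 2 = 1016.5
  [2→6]: (323.9+70.8)/2 × 4 = 789.4
  [6→8]: (70.8+33.1)/2 × 2 = 103.9
  [8→8.5]: (33.1+27.4)/2 × 0.5 = 15.125
  Sum = 1924.925 µg/L·hr
Extrapolated tail: C_last / k_e = 27.4 / 0.38 = 72.105
AUC_0→∞ = 1924.925 + 72.105 = 1997.03 µg/L·hr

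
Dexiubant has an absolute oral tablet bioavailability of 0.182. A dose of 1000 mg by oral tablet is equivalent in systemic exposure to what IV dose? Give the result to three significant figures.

Systemic exposure from an extravascular dose = F × D_ev, so the equivalent IV dose is F × D_ev.
D_iv = F × D_ev = 0.182 × 1000 = 182 mg

D_iv = 182 mg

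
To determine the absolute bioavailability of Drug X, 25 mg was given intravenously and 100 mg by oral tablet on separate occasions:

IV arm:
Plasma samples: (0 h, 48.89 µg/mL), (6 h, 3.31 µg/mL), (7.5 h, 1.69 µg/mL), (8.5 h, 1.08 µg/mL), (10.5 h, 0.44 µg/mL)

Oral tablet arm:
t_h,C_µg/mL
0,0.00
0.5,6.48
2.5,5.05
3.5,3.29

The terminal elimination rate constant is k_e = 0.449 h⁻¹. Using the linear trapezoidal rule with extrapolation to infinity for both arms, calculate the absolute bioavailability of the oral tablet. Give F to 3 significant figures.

F = 0.0375

Trapezoidal AUC_0→10.5 (IV):
  [0→6]: (48.89+3.31)/2 × 6 = 156.6
  [6→7.5]: (3.31+1.69)/2 × 1.5 = 3.75
  [7.5→8.5]: (1.69+1.08)/2 × 1 = 1.385
  [8.5→10.5]: (1.08+0.44)/2 × 2 = 1.52
  Sum = 163.255 µg/mL·h
IV tail: 0.44/0.449 = 0.980; AUC_iv,0→∞ = 163.255 + 0.980 = 164.235 µg/mL·h
Trapezoidal AUC_0→3.5 (oral tablet):
  [0→0.5]: (0.00+6.48)/2 × 0.5 = 1.62
  [0.5→2.5]: (6.48+5.05)/2 × 2 = 11.53
  [2.5→3.5]: (5.05+3.29)/2 × 1 = 4.17
  Sum = 17.32 µg/mL·h
oral tablet tail: 3.29/0.449 = 7.327; AUC_ev,0→∞ = 17.32 + 7.327 = 24.647 µg/mL·h
F = (AUC_ev/D_ev)/(AUC_iv/D_iv) = (24.647/100)/(164.235/25) = 0.24647/6.5694 = 0.0375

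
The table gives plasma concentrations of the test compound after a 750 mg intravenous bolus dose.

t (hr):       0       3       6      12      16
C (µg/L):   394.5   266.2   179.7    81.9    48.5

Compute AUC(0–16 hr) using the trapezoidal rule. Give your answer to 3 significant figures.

AUC = 2710 µg/L·hr

Trapezoidal AUC_0→16:
  [0→3]: (394.5+266.2)/2 × 3 = 991.05
  [3→6]: (266.2+179.7)/2 × 3 = 668.85
  [6→12]: (179.7+81.9)/2 × 6 = 784.8
  [12→16]: (81.9+48.5)/2 × 4 = 260.8
  Sum = 2705.5 µg/L·hr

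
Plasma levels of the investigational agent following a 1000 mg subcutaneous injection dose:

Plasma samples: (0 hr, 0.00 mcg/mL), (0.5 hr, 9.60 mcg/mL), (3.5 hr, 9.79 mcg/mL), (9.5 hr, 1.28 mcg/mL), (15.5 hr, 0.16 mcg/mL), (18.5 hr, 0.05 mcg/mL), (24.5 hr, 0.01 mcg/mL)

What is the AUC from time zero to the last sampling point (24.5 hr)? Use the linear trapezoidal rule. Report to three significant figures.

AUC = 69.5 mcg/mL·hr

Trapezoidal AUC_0→24.5:
  [0→0.5]: (0.00+9.60)/2 × 0.5 = 2.4
  [0.5→3.5]: (9.60+9.79)/2 × 3 = 29.085
  [3.5→9.5]: (9.79+1.28)/2 × 6 = 33.21
  [9.5→15.5]: (1.28+0.16)/2 × 6 = 4.32
  [15.5→18.5]: (0.16+0.05)/2 × 3 = 0.315
  [18.5→24.5]: (0.05+0.01)/2 × 6 = 0.18
  Sum = 69.51 mcg/mL·hr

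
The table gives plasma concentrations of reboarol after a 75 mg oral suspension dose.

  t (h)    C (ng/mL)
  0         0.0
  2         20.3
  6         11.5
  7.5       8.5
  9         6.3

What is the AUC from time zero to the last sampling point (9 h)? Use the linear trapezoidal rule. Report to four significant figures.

Trapezoidal AUC_0→9:
  [0→2]: (0.0+20.3)/2 × 2 = 20.3
  [2→6]: (20.3+11.5)/2 × 4 = 63.6
  [6→7.5]: (11.5+8.5)/2 × 1.5 = 15.0
  [7.5→9]: (8.5+6.3)/2 × 1.5 = 11.1
  Sum = 110.0 ng/mL·h

AUC = 110.0 ng/mL·h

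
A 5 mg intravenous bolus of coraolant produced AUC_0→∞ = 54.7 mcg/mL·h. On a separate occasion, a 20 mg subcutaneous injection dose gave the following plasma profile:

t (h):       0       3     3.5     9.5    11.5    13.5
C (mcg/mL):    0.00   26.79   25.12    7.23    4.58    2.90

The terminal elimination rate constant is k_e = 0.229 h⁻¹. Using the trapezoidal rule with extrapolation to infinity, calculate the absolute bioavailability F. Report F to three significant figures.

F = 0.833

Trapezoidal AUC_0→13.5 (subcutaneous injection):
  [0→3]: (0.00+26.79)/2 × 3 = 40.185
  [3→3.5]: (26.79+25.12)/2 × 0.5 = 12.9775
  [3.5→9.5]: (25.12+7.23)/2 × 6 = 97.05
  [9.5→11.5]: (7.23+4.58)/2 × 2 = 11.81
  [11.5→13.5]: (4.58+2.90)/2 × 2 = 7.48
  Sum = 169.5025 mcg/mL·h
Tail: C_last/k_e = 2.90/0.229 = 12.664
AUC_0→∞ (subcutaneous injection) = 169.5025 + 12.664 = 182.1665 mcg/mL·h
F = (AUC_ev/D_ev)/(AUC_iv/D_iv) = (182.1665/20)/(54.7/5) = 9.108325/10.94 = 0.8326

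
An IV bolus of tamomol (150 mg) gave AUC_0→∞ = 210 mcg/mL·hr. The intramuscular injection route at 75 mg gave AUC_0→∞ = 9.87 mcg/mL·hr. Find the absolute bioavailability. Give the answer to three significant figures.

F = 0.0940

F = (AUC_ev / D_ev) / (AUC_iv / D_iv)
  = (9.87/75) / (210/150)
  = 0.1316 / 1.4 = 0.0940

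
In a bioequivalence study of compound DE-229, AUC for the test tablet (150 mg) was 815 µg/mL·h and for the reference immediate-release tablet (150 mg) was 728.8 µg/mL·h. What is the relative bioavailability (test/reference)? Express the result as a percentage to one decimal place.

F_rel = (AUC_test/D_test) / (AUC_ref/D_ref)
      = (815/150) / (728.8/150)
      = 5.43333 / 4.85867 = 1.1183 = 111.83%

F_rel = 111.8%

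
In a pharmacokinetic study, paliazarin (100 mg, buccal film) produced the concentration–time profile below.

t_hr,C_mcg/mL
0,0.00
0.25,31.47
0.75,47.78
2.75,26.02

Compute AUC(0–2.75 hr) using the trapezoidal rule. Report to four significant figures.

Trapezoidal AUC_0→2.75:
  [0→0.25]: (0.00+31.47)/2 × 0.25 = 3.93375
  [0.25→0.75]: (31.47+47.78)/2 × 0.5 = 19.8125
  [0.75→2.75]: (47.78+26.02)/2 × 2 = 73.8
  Sum = 97.54625 mcg/mL·hr

AUC = 97.55 mcg/mL·hr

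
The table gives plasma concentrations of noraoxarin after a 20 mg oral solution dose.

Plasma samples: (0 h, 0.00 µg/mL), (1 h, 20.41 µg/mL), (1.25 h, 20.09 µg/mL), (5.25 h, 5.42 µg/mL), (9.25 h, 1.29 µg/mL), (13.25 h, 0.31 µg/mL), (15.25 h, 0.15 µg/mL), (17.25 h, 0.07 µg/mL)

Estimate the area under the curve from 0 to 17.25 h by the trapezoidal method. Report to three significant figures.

Trapezoidal AUC_0→17.25:
  [0→1]: (0.00+20.41)/2 × 1 = 10.205
  [1→1.25]: (20.41+20.09)/2 × 0.25 = 5.0625
  [1.25→5.25]: (20.09+5.42)/2 × 4 = 51.02
  [5.25→9.25]: (5.42+1.29)/2 × 4 = 13.42
  [9.25→13.25]: (1.29+0.31)/2 × 4 = 3.2
  [13.25→15.25]: (0.31+0.15)/2 × 2 = 0.46
  [15.25→17.25]: (0.15+0.07)/2 × 2 = 0.22
  Sum = 83.5875 µg/mL·h

AUC = 83.6 µg/mL·h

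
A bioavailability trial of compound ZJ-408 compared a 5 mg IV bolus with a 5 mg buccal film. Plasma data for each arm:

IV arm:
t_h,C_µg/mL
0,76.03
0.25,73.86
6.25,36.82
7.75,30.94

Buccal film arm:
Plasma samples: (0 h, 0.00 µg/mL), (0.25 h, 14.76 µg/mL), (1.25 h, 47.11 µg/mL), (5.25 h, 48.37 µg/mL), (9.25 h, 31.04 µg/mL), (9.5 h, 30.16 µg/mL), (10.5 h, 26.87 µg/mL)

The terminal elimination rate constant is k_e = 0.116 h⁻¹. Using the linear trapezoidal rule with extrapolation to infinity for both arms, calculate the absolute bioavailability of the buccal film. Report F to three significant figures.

F = 0.973

Trapezoidal AUC_0→7.75 (IV):
  [0→0.25]: (76.03+73.86)/2 × 0.25 = 18.73625
  [0.25→6.25]: (73.86+36.82)/2 × 6 = 332.04
  [6.25→7.75]: (36.82+30.94)/2 × 1.5 = 50.82
  Sum = 401.59625 µg/mL·h
IV tail: 30.94/0.116 = 266.724; AUC_iv,0→∞ = 401.59625 + 266.724 = 668.32025 µg/mL·h
Trapezoidal AUC_0→10.5 (buccal film):
  [0→0.25]: (0.00+14.76)/2 × 0.25 = 1.845
  [0.25→1.25]: (14.76+47.11)/2 × 1 = 30.935
  [1.25→5.25]: (47.11+48.37)/2 × 4 = 190.96
  [5.25→9.25]: (48.37+31.04)/2 × 4 = 158.82
  [9.25→9.5]: (31.04+30.16)/2 × 0.25 = 7.65
  [9.5→10.5]: (30.16+26.87)/2 × 1 = 28.515
  Sum = 418.725 µg/mL·h
buccal film tail: 26.87/0.116 = 231.638; AUC_ev,0→∞ = 418.725 + 231.638 = 650.363 µg/mL·h
F = (AUC_ev/D_ev)/(AUC_iv/D_iv) = (650.363/5)/(668.32025/5) = 130.0726/133.66405 = 0.9731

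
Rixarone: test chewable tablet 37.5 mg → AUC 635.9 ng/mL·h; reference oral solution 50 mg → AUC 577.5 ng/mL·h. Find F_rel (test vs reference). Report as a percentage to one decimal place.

F_rel = (AUC_test/D_test) / (AUC_ref/D_ref)
      = (635.9/37.5) / (577.5/50)
      = 16.9573 / 11.55 = 1.4682 = 146.82%

F_rel = 146.8%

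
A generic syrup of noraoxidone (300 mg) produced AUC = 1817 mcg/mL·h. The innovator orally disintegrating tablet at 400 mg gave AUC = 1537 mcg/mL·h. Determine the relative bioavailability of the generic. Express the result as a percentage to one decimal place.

F_rel = 157.6%

F_rel = (AUC_test/D_test) / (AUC_ref/D_ref)
      = (1817/300) / (1537/400)
      = 6.05667 / 3.8425 = 1.5762 = 157.62%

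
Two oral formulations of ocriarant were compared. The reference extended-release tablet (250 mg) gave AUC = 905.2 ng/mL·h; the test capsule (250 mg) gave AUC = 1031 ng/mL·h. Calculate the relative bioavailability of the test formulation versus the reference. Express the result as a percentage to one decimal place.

F_rel = 113.9%

F_rel = (AUC_test/D_test) / (AUC_ref/D_ref)
      = (1031/250) / (905.2/250)
      = 4.124 / 3.6208 = 1.1390 = 113.90%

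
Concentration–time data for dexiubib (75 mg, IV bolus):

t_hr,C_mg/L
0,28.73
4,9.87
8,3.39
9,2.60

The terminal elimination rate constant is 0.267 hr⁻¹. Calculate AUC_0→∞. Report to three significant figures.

Trapezoidal AUC_0→9:
  [0→4]: (28.73+9.87)/2 × 4 = 77.2
  [4→8]: (9.87+3.39)/2 × 4 = 26.52
  [8→9]: (3.39+2.60)/2 × 1 = 2.995
  Sum = 106.715 mg/L·hr
Extrapolated tail: C_last / k_e = 2.60 / 0.267 = 9.738
AUC_0→∞ = 106.715 + 9.738 = 116.453 mg/L·hr

AUC = 116 mg/L·hr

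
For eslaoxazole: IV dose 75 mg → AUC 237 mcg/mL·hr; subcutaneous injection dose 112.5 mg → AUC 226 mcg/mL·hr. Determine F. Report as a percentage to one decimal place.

F = (AUC_ev / D_ev) / (AUC_iv / D_iv)
  = (226/112.5) / (237/75)
  = 2.00889 / 3.16 = 0.6357
  = 63.57%

F = 63.6%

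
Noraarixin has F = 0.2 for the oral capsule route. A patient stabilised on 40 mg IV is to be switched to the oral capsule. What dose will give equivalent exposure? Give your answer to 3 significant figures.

For equal systemic exposure: F × D_ev = D_iv
D_ev = D_iv / F = 40 / 0.2 = 200 mg

D_oral = 200 mg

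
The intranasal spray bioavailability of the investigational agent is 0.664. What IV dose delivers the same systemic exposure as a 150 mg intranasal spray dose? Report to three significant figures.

Systemic exposure from an extravascular dose = F × D_ev, so the equivalent IV dose is F × D_ev.
D_iv = F × D_ev = 0.664 × 150 = 99.6 mg

D_iv = 99.6 mg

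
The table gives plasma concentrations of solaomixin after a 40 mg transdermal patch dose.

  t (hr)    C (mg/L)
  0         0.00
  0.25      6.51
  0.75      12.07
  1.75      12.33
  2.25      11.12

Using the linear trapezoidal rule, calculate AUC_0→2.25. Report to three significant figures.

Trapezoidal AUC_0→2.25:
  [0→0.25]: (0.00+6.51)/2 × 0.25 = 0.81375
  [0.25→0.75]: (6.51+12.07)/2 × 0.5 = 4.645
  [0.75→1.75]: (12.07+12.33)/2 × 1 = 12.2
  [1.75→2.25]: (12.33+11.12)/2 × 0.5 = 5.8625
  Sum = 23.52125 mg/L·hr

AUC = 23.5 mg/L·hr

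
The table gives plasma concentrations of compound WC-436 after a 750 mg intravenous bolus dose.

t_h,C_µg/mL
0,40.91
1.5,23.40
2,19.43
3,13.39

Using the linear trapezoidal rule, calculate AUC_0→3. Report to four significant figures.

AUC = 75.35 µg/mL·h

Trapezoidal AUC_0→3:
  [0→1.5]: (40.91+23.40)/2 × 1.5 = 48.2325
  [1.5→2]: (23.40+19.43)/2 × 0.5 = 10.7075
  [2→3]: (19.43+13.39)/2 × 1 = 16.41
  Sum = 75.35 µg/mL·h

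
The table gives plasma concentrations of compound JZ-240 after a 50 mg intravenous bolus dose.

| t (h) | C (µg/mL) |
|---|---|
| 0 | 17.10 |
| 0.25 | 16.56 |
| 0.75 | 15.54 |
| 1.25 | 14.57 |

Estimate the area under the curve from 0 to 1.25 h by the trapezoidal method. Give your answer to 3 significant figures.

Trapezoidal AUC_0→1.25:
  [0→0.25]: (17.10+16.56)/2 × 0.25 = 4.2075
  [0.25→0.75]: (16.56+15.54)/2 × 0.5 = 8.025
  [0.75→1.25]: (15.54+14.57)/2 × 0.5 = 7.5275
  Sum = 19.76 µg/mL·h

AUC = 19.8 µg/mL·h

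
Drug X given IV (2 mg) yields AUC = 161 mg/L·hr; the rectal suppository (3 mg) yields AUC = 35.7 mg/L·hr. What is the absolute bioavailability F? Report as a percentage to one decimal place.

F = 14.8%

F = (AUC_ev / D_ev) / (AUC_iv / D_iv)
  = (35.7/3) / (161/2)
  = 11.9 / 80.5 = 0.1478
  = 14.78%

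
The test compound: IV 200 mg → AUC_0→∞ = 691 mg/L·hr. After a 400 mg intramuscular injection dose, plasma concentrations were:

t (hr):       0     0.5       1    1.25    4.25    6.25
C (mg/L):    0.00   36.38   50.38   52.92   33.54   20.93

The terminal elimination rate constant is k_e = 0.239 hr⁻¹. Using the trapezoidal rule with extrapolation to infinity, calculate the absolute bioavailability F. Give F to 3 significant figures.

F = 0.228

Trapezoidal AUC_0→6.25 (intramuscular injection):
  [0→0.5]: (0.00+36.38)/2 × 0.5 = 9.095
  [0.5→1]: (36.38+50.38)/2 × 0.5 = 21.69
  [1→1.25]: (50.38+52.92)/2 × 0.25 = 12.9125
  [1.25→4.25]: (52.92+33.54)/2 × 3 = 129.69
  [4.25→6.25]: (33.54+20.93)/2 × 2 = 54.47
  Sum = 227.8575 mg/L·hr
Tail: C_last/k_e = 20.93/0.239 = 87.573
AUC_0→∞ (intramuscular injection) = 227.8575 + 87.573 = 315.4305 mg/L·hr
F = (AUC_ev/D_ev)/(AUC_iv/D_iv) = (315.4305/400)/(691/200) = 0.78857625/3.455 = 0.2282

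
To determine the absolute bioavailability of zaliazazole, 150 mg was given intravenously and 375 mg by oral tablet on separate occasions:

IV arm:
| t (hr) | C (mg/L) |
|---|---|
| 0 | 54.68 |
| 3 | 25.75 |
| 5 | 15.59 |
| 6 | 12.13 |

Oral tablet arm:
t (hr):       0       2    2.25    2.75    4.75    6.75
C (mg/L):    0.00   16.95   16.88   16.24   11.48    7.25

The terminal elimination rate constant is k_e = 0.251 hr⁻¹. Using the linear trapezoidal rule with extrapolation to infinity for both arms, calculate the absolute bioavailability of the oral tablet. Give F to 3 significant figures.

Trapezoidal AUC_0→6 (IV):
  [0→3]: (54.68+25.75)/2 × 3 = 120.645
  [3→5]: (25.75+15.59)/2 × 2 = 41.34
  [5→6]: (15.59+12.13)/2 × 1 = 13.86
  Sum = 175.845 mg/L·hr
IV tail: 12.13/0.251 = 48.327; AUC_iv,0→∞ = 175.845 + 48.327 = 224.172 mg/L·hr
Trapezoidal AUC_0→6.75 (oral tablet):
  [0→2]: (0.00+16.95)/2 × 2 = 16.95
  [2→2.25]: (16.95+16.88)/2 × 0.25 = 4.22875
  [2.25→2.75]: (16.88+16.24)/2 × 0.5 = 8.28
  [2.75→4.75]: (16.24+11.48)/2 × 2 = 27.72
  [4.75→6.75]: (11.48+7.25)/2 × 2 = 18.73
  Sum = 75.90875 mg/L·hr
oral tablet tail: 7.25/0.251 = 28.884; AUC_ev,0→∞ = 75.90875 + 28.884 = 104.79275 mg/L·hr
F = (AUC_ev/D_ev)/(AUC_iv/D_iv) = (104.79275/375)/(224.172/150) = 0.279447/1.49448 = 0.1870

F = 0.187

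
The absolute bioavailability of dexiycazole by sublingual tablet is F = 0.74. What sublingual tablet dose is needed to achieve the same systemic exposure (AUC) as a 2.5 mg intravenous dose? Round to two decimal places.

For equal systemic exposure: F × D_ev = D_iv
D_ev = D_iv / F = 2.5 / 0.74 = 3.37838 mg

D_sublingual = 3.38 mg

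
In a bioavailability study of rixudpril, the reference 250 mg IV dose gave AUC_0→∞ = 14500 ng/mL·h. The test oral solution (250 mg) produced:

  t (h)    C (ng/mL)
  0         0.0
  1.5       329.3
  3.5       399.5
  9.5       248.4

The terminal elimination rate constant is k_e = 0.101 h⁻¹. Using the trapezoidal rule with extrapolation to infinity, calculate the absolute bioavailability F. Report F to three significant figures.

F = 0.371

Trapezoidal AUC_0→9.5 (oral solution):
  [0→1.5]: (0.0+329.3)/2 × 1.5 = 246.975
  [1.5→3.5]: (329.3+399.5)/2 × 2 = 728.8
  [3.5→9.5]: (399.5+248.4)/2 × 6 = 1943.7
  Sum = 2919.475 ng/mL·h
Tail: C_last/k_e = 248.4/0.101 = 2459.406
AUC_0→∞ (oral solution) = 2919.475 + 2459.406 = 5378.881 ng/mL·h
F = (AUC_ev/D_ev)/(AUC_iv/D_iv) = (5378.881/250)/(14500/250) = 21.515524/58 = 0.3710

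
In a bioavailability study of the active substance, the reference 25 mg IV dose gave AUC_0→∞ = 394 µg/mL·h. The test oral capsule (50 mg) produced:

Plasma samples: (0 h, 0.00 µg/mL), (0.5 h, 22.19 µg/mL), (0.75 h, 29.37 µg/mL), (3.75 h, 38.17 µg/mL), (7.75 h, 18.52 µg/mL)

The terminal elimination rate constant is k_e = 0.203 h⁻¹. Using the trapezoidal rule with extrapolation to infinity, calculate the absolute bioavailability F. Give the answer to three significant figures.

F = 0.403

Trapezoidal AUC_0→7.75 (oral capsule):
  [0→0.5]: (0.00+22.19)/2 × 0.5 = 5.5475
  [0.5→0.75]: (22.19+29.37)/2 × 0.25 = 6.445
  [0.75→3.75]: (29.37+38.17)/2 × 3 = 101.31
  [3.75→7.75]: (38.17+18.52)/2 × 4 = 113.38
  Sum = 226.6825 µg/mL·h
Tail: C_last/k_e = 18.52/0.203 = 91.232
AUC_0→∞ (oral capsule) = 226.6825 + 91.232 = 317.9145 µg/mL·h
F = (AUC_ev/D_ev)/(AUC_iv/D_iv) = (317.9145/50)/(394/25) = 6.35829/15.76 = 0.4034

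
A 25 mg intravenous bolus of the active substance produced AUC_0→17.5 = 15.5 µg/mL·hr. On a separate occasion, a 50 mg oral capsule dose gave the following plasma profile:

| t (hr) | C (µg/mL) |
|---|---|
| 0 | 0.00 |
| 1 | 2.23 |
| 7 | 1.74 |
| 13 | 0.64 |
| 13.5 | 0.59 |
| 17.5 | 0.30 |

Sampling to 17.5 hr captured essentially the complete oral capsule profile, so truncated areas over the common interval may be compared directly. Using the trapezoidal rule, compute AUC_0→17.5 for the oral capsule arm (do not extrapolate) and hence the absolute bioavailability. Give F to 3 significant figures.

F = 0.718

Trapezoidal AUC_0→17.5 (oral capsule):
  [0→1]: (0.00+2.23)/2 × 1 = 1.115
  [1→7]: (2.23+1.74)/2 × 6 = 11.91
  [7→13]: (1.74+0.64)/2 × 6 = 7.14
  [13→13.5]: (0.64+0.59)/2 × 0.5 = 0.3075
  [13.5→17.5]: (0.59+0.30)/2 × 4 = 1.78
  Sum = 22.2525 µg/mL·hr
F = (AUC_ev/D_ev)/(AUC_iv/D_iv) = (22.2525/50)/(15.5/25) = 0.44505/0.62 = 0.7178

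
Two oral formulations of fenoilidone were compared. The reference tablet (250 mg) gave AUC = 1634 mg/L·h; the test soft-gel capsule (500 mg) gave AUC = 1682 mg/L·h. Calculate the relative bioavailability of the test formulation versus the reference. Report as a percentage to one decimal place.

F_rel = 51.5%

F_rel = (AUC_test/D_test) / (AUC_ref/D_ref)
      = (1682/500) / (1634/250)
      = 3.364 / 6.536 = 0.5147 = 51.47%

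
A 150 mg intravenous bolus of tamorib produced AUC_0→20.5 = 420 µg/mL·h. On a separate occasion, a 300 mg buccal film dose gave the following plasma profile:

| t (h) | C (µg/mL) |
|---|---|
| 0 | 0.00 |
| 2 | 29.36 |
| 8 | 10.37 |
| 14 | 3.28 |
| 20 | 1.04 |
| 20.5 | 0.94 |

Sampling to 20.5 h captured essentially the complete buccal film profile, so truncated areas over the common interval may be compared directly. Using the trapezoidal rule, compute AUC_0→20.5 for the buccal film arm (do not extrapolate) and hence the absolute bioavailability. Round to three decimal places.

Trapezoidal AUC_0→20.5 (buccal film):
  [0→2]: (0.00+29.36)/2 × 2 = 29.36
  [2→8]: (29.36+10.37)/2 × 6 = 119.19
  [8→14]: (10.37+3.28)/2 × 6 = 40.95
  [14→20]: (3.28+1.04)/2 × 6 = 12.96
  [20→20.5]: (1.04+0.94)/2 × 0.5 = 0.495
  Sum = 202.955 µg/mL·h
F = (AUC_ev/D_ev)/(AUC_iv/D_iv) = (202.955/300)/(420/150) = 0.676517/2.8 = 0.2416

F = 0.242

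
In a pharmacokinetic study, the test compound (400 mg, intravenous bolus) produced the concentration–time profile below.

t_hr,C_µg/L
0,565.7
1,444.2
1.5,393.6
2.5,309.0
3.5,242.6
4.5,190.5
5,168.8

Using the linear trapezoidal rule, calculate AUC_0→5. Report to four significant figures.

Trapezoidal AUC_0→5:
  [0→1]: (565.7+444.2)/2 × 1 = 504.95
  [1→1.5]: (444.2+393.6)/2 × 0.5 = 209.45
  [1.5→2.5]: (393.6+309.0)/2 × 1 = 351.3
  [2.5→3.5]: (309.0+242.6)/2 × 1 = 275.8
  [3.5→4.5]: (242.6+190.5)/2 × 1 = 216.55
  [4.5→5]: (190.5+168.8)/2 × 0.5 = 89.825
  Sum = 1647.875 µg/L·hr

AUC = 1648 µg/L·hr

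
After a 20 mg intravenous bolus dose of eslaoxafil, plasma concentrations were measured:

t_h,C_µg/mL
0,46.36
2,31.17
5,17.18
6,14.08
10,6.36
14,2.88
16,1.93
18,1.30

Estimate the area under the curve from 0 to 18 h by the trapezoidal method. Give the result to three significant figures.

Trapezoidal AUC_0→18:
  [0→2]: (46.36+31.17)/2 × 2 = 77.53
  [2→5]: (31.17+17.18)/2 × 3 = 72.525
  [5→6]: (17.18+14.08)/2 × 1 = 15.63
  [6→10]: (14.08+6.36)/2 × 4 = 40.88
  [10→14]: (6.36+2.88)/2 × 4 = 18.48
  [14→16]: (2.88+1.93)/2 × 2 = 4.81
  [16→18]: (1.93+1.30)/2 × 2 = 3.23
  Sum = 233.085 µg/mL·h

AUC = 233 µg/mL·h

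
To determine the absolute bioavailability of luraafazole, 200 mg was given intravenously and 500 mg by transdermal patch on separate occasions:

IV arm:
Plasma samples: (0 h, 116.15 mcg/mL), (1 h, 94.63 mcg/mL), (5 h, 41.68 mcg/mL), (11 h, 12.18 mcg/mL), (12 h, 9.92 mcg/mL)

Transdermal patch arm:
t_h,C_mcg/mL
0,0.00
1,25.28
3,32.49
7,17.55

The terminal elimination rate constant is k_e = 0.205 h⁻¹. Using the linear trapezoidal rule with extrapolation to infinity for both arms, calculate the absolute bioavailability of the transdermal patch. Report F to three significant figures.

F = 0.171

Trapezoidal AUC_0→12 (IV):
  [0→1]: (116.15+94.63)/2 × 1 = 105.39
  [1→5]: (94.63+41.68)/2 × 4 = 272.62
  [5→11]: (41.68+12.18)/2 × 6 = 161.58
  [11→12]: (12.18+9.92)/2 × 1 = 11.05
  Sum = 550.64 mcg/mL·h
IV tail: 9.92/0.205 = 48.390; AUC_iv,0→∞ = 550.64 + 48.390 = 599.03 mcg/mL·h
Trapezoidal AUC_0→7 (transdermal patch):
  [0→1]: (0.00+25.28)/2 × 1 = 12.64
  [1→3]: (25.28+32.49)/2 × 2 = 57.77
  [3→7]: (32.49+17.55)/2 × 4 = 100.08
  Sum = 170.49 mcg/mL·h
transdermal patch tail: 17.55/0.205 = 85.610; AUC_ev,0→∞ = 170.49 + 85.610 = 256.1 mcg/mL·h
F = (AUC_ev/D_ev)/(AUC_iv/D_iv) = (256.1/500)/(599.03/200) = 0.5122/2.99515 = 0.1710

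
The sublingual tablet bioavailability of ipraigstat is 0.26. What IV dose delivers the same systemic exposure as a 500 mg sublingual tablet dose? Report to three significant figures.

D_iv = 130 mg

Systemic exposure from an extravascular dose = F × D_ev, so the equivalent IV dose is F × D_ev.
D_iv = F × D_ev = 0.26 × 500 = 130 mg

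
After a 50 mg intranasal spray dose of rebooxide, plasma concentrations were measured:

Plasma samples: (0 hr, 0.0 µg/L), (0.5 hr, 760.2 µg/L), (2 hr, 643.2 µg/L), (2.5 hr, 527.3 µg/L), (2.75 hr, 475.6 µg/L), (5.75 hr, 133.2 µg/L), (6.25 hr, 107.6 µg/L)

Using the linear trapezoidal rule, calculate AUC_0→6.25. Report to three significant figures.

AUC = 2630 µg/L·hr

Trapezoidal AUC_0→6.25:
  [0→0.5]: (0.0+760.2)/2 × 0.5 = 190.05
  [0.5→2]: (760.2+643.2)/2 × 1.5 = 1052.55
  [2→2.5]: (643.2+527.3)/2 × 0.5 = 292.625
  [2.5→2.75]: (527.3+475.6)/2 × 0.25 = 125.3625
  [2.75→5.75]: (475.6+133.2)/2 × 3 = 913.2
  [5.75→6.25]: (133.2+107.6)/2 × 0.5 = 60.2
  Sum = 2633.9875 µg/L·hr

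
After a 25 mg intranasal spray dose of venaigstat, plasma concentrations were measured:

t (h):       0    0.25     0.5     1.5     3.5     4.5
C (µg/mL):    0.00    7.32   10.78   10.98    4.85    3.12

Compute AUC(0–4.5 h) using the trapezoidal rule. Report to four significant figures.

Trapezoidal AUC_0→4.5:
  [0→0.25]: (0.00+7.32)/2 × 0.25 = 0.915
  [0.25→0.5]: (7.32+10.78)/2 × 0.25 = 2.2625
  [0.5→1.5]: (10.78+10.98)/2 × 1 = 10.88
  [1.5→3.5]: (10.98+4.85)/2 × 2 = 15.83
  [3.5→4.5]: (4.85+3.12)/2 × 1 = 3.985
  Sum = 33.8725 µg/mL·h

AUC = 33.87 µg/mL·h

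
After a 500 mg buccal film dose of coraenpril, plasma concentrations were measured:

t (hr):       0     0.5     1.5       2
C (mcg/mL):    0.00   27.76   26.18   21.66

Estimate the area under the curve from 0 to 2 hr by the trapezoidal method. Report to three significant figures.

Trapezoidal AUC_0→2:
  [0→0.5]: (0.00+27.76)/2 × 0.5 = 6.94
  [0.5→1.5]: (27.76+26.18)/2 × 1 = 26.97
  [1.5→2]: (26.18+21.66)/2 × 0.5 = 11.96
  Sum = 45.87 mcg/mL·hr

AUC = 45.9 mcg/mL·hr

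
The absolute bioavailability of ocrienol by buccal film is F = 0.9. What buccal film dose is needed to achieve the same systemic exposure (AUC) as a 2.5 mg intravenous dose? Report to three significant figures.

D_buccal = 2.78 mg

For equal systemic exposure: F × D_ev = D_iv
D_ev = D_iv / F = 2.5 / 0.9 = 2.77778 mg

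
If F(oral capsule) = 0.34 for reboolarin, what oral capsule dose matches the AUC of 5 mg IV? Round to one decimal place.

For equal systemic exposure: F × D_ev = D_iv
D_ev = D_iv / F = 5 / 0.34 = 14.7059 mg

D_oral = 14.7 mg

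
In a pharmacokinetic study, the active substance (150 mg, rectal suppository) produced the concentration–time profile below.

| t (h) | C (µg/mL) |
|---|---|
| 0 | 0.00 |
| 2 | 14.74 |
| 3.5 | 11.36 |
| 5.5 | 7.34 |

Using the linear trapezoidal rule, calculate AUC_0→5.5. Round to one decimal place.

AUC = 53.0 µg/mL·h

Trapezoidal AUC_0→5.5:
  [0→2]: (0.00+14.74)/2 × 2 = 14.74
  [2→3.5]: (14.74+11.36)/2 × 1.5 = 19.575
  [3.5→5.5]: (11.36+7.34)/2 × 2 = 18.7
  Sum = 53.015 µg/mL·h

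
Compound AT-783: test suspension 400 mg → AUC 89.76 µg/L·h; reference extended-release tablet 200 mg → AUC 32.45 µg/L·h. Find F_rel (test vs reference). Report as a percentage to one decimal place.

F_rel = 138.3%

F_rel = (AUC_test/D_test) / (AUC_ref/D_ref)
      = (89.76/400) / (32.45/200)
      = 0.2244 / 0.16225 = 1.3831 = 138.31%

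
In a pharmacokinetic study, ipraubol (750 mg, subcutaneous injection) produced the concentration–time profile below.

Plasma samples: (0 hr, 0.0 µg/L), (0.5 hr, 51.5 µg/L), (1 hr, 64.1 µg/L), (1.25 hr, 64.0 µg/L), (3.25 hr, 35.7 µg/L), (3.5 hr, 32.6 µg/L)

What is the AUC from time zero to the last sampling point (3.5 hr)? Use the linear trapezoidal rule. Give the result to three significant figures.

Trapezoidal AUC_0→3.5:
  [0→0.5]: (0.0+51.5)/2 × 0.5 = 12.875
  [0.5→1]: (51.5+64.1)/2 × 0.5 = 28.9
  [1→1.25]: (64.1+64.0)/2 × 0.25 = 16.0125
  [1.25→3.25]: (64.0+35.7)/2 × 2 = 99.7
  [3.25→3.5]: (35.7+32.6)/2 × 0.25 = 8.5375
  Sum = 166.025 µg/L·hr

AUC = 166 µg/L·hr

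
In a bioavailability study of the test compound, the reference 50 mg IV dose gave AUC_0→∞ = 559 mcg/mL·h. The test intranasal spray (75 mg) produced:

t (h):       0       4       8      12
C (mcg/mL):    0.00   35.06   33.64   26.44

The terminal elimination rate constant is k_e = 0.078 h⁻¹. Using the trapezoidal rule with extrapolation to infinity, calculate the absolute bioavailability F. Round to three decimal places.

Trapezoidal AUC_0→12 (intranasal spray):
  [0→4]: (0.00+35.06)/2 × 4 = 70.12
  [4→8]: (35.06+33.64)/2 × 4 = 137.4
  [8→12]: (33.64+26.44)/2 × 4 = 120.16
  Sum = 327.68 mcg/mL·h
Tail: C_last/k_e = 26.44/0.078 = 338.974
AUC_0→∞ (intranasal spray) = 327.68 + 338.974 = 666.654 mcg/mL·h
F = (AUC_ev/D_ev)/(AUC_iv/D_iv) = (666.654/75)/(559/50) = 8.88872/11.18 = 0.7951

F = 0.795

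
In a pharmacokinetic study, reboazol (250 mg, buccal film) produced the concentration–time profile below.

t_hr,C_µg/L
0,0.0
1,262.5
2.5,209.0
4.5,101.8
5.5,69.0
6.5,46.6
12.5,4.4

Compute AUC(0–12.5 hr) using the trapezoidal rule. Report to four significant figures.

Trapezoidal AUC_0→12.5:
  [0→1]: (0.0+262.5)/2 × 1 = 131.25
  [1→2.5]: (262.5+209.0)/2 × 1.5 = 353.625
  [2.5→4.5]: (209.0+101.8)/2 × 2 = 310.8
  [4.5→5.5]: (101.8+69.0)/2 × 1 = 85.4
  [5.5→6.5]: (69.0+46.6)/2 × 1 = 57.8
  [6.5→12.5]: (46.6+4.4)/2 × 6 = 153.0
  Sum = 1091.875 µg/L·hr

AUC = 1092 µg/L·hr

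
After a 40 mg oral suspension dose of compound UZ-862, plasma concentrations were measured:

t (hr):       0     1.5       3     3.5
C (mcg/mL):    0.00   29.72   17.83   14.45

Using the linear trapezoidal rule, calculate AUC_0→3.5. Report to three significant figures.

Trapezoidal AUC_0→3.5:
  [0→1.5]: (0.00+29.72)/2 × 1.5 = 22.29
  [1.5→3]: (29.72+17.83)/2 × 1.5 = 35.6625
  [3→3.5]: (17.83+14.45)/2 × 0.5 = 8.07
  Sum = 66.0225 mcg/mL·hr

AUC = 66.0 mcg/mL·hr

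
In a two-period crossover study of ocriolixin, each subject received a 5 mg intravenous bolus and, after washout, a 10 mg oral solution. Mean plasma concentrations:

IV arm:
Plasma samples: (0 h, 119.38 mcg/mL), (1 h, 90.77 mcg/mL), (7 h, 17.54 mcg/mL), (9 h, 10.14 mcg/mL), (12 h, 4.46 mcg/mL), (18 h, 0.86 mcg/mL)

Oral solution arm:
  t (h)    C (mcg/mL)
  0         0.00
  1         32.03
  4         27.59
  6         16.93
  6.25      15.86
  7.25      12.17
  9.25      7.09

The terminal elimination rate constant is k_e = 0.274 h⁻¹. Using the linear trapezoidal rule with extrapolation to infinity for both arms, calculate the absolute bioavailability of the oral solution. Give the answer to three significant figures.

F = 0.214

Trapezoidal AUC_0→18 (IV):
  [0→1]: (119.38+90.77)/2 × 1 = 105.075
  [1→7]: (90.77+17.54)/2 × 6 = 324.93
  [7→9]: (17.54+10.14)/2 × 2 = 27.68
  [9→12]: (10.14+4.46)/2 × 3 = 21.9
  [12→18]: (4.46+0.86)/2 × 6 = 15.96
  Sum = 495.545 mcg/mL·h
IV tail: 0.86/0.274 = 3.139; AUC_iv,0→∞ = 495.545 + 3.139 = 498.684 mcg/mL·h
Trapezoidal AUC_0→9.25 (oral solution):
  [0→1]: (0.00+32.03)/2 × 1 = 16.015
  [1→4]: (32.03+27.59)/2 × 3 = 89.43
  [4→6]: (27.59+16.93)/2 × 2 = 44.52
  [6→6.25]: (16.93+15.86)/2 × 0.25 = 4.09875
  [6.25→7.25]: (15.86+12.17)/2 × 1 = 14.015
  [7.25→9.25]: (12.17+7.09)/2 × 2 = 19.26
  Sum = 187.33875 mcg/mL·h
oral solution tail: 7.09/0.274 = 25.876; AUC_ev,0→∞ = 187.33875 + 25.876 = 213.21475 mcg/mL·h
F = (AUC_ev/D_ev)/(AUC_iv/D_iv) = (213.21475/10)/(498.684/5) = 21.321475/99.7368 = 0.2138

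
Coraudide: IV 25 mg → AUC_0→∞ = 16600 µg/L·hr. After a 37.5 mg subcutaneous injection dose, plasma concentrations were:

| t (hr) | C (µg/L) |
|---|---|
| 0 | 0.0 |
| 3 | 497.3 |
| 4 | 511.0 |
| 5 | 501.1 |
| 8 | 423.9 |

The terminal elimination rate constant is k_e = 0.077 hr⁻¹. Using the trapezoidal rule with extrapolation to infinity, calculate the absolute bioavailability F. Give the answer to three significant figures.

Trapezoidal AUC_0→8 (subcutaneous injection):
  [0→3]: (0.0+497.3)/2 × 3 = 745.95
  [3→4]: (497.3+511.0)/2 × 1 = 504.15
  [4→5]: (511.0+501.1)/2 × 1 = 506.05
  [5→8]: (501.1+423.9)/2 × 3 = 1387.5
  Sum = 3143.65 µg/L·hr
Tail: C_last/k_e = 423.9/0.077 = 5505.195
AUC_0→∞ (subcutaneous injection) = 3143.65 + 5505.195 = 8648.845 µg/L·hr
F = (AUC_ev/D_ev)/(AUC_iv/D_iv) = (8648.845/37.5)/(16600/25) = 230.636/664 = 0.3473

F = 0.347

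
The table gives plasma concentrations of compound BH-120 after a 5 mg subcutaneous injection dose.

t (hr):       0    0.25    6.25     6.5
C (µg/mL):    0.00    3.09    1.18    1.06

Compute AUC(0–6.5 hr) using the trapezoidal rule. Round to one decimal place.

Trapezoidal AUC_0→6.5:
  [0→0.25]: (0.00+3.09)/2 × 0.25 = 0.38625
  [0.25→6.25]: (3.09+1.18)/2 × 6 = 12.81
  [6.25→6.5]: (1.18+1.06)/2 × 0.25 = 0.28
  Sum = 13.47625 µg/mL·hr

AUC = 13.5 µg/mL·hr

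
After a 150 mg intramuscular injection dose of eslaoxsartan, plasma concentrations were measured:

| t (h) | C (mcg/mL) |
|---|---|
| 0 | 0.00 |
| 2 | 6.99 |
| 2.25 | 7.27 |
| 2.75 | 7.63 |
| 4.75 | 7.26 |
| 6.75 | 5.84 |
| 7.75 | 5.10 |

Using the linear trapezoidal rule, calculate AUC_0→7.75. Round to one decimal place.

AUC = 46.0 mcg/mL·h

Trapezoidal AUC_0→7.75:
  [0→2]: (0.00+6.99)/2 × 2 = 6.99
  [2→2.25]: (6.99+7.27)/2 × 0.25 = 1.7825
  [2.25→2.75]: (7.27+7.63)/2 × 0.5 = 3.725
  [2.75→4.75]: (7.63+7.26)/2 × 2 = 14.89
  [4.75→6.75]: (7.26+5.84)/2 × 2 = 13.1
  [6.75→7.75]: (5.84+5.10)/2 × 1 = 5.47
  Sum = 45.9575 mcg/mL·h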